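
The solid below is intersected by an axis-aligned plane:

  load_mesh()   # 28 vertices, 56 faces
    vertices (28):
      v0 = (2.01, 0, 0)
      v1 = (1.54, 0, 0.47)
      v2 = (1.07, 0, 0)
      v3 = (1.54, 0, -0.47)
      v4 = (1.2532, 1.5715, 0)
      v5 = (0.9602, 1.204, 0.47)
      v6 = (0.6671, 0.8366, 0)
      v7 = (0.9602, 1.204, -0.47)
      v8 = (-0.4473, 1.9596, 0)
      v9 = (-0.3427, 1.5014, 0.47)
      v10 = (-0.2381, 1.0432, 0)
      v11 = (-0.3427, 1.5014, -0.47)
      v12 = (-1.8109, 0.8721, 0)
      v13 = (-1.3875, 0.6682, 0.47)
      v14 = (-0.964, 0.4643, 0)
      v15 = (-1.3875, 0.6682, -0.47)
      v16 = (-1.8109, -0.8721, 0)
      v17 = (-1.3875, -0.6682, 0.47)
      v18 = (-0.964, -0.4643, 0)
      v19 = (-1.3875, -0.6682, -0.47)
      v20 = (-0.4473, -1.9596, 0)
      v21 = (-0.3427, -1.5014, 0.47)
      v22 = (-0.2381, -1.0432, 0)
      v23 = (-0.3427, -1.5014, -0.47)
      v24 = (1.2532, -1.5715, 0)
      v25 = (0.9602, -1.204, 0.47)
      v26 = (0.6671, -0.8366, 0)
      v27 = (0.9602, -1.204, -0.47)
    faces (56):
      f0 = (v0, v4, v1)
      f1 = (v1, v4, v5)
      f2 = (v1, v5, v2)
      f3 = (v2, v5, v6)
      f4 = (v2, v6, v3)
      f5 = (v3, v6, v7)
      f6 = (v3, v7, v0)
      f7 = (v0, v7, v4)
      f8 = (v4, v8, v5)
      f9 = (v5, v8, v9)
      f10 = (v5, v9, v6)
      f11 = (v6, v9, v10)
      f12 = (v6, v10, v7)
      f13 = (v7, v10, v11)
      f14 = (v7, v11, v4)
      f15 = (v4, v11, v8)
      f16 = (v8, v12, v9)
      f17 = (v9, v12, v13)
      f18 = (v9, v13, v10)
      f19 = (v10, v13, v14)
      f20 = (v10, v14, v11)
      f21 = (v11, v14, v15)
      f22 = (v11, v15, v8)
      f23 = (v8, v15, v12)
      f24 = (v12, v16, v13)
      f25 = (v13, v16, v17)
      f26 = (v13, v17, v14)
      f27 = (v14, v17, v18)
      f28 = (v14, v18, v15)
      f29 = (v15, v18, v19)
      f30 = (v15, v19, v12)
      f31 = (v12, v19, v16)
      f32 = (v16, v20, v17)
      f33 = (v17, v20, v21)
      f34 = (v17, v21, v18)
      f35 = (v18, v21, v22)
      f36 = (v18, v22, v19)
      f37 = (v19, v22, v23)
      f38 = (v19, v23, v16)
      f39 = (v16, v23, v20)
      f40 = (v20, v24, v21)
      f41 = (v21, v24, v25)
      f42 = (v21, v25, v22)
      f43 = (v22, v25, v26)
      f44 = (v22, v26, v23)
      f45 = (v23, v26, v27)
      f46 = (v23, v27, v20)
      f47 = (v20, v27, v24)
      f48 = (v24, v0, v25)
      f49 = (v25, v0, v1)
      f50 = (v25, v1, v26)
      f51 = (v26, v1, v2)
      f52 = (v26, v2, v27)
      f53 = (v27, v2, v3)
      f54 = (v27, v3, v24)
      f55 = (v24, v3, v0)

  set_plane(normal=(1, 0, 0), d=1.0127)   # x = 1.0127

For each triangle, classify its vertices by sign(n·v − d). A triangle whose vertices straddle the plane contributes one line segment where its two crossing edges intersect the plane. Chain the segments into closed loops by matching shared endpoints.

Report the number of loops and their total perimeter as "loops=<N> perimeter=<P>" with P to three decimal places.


loops=2 perimeter=7.211

Straddling triangles (20 of 56):
  (v1,v4,v5) [++-] → (1.0127, 1.26985, 0.385785)–(1.0127, 1.09498, 0.47)  len=0.1941
  (v1,v5,v2) [+-+] → (1.0127, 1.09498, 0.47)–(1.0127, 0.628317, 0.245273)  len=0.5180
  (v2,v5,v6) [+--] → (1.0127, 0.628317, 0.245273)–(1.0127, 0.11898, 0)  len=0.5653
  (v2,v6,v3) [+-+] → (1.0127, 0.11898, 0)–(1.0127, 0.505372, -0.186083)  len=0.4289
  (v3,v6,v7) [+--] → (1.0127, 0.505372, -0.186083)–(1.0127, 1.09498, -0.47)  len=0.6544
  (v3,v7,v0) [+-+] → (1.0127, 1.09498, -0.47)–(1.0127, 1.14379, -0.446496)  len=0.0542
  (v0,v7,v4) [+-+] → (1.0127, 1.14379, -0.446496)–(1.0127, 1.26985, -0.385785)  len=0.1399
  (v4,v8,v5) [+--] → (1.0127, 1.62639, 0)–(1.0127, 1.26985, 0.385785)  len=0.5253
  (v7,v11,v4) [--+] → (1.0127, 1.56094, -0.0708284)–(1.0127, 1.26985, -0.385785)  len=0.4289
  (v4,v11,v8) [+--] → (1.0127, 1.56094, -0.0708284)–(1.0127, 1.62639, 0)  len=0.0964
  (v20,v24,v21) [-+-] → (1.0127, -1.62639, 0)–(1.0127, -1.56094, 0.0708284)  len=0.0964
  (v21,v24,v25) [-+-] → (1.0127, -1.56094, 0.0708284)–(1.0127, -1.26985, 0.385785)  len=0.4289
  (v20,v27,v24) [--+] → (1.0127, -1.26985, -0.385785)–(1.0127, -1.62639, 0)  len=0.5253
  (v24,v0,v25) [++-] → (1.0127, -1.14379, 0.446496)–(1.0127, -1.26985, 0.385785)  len=0.1399
  (v25,v0,v1) [-++] → (1.0127, -1.14379, 0.446496)–(1.0127, -1.09498, 0.47)  len=0.0542
  (v25,v1,v26) [-+-] → (1.0127, -1.09498, 0.47)–(1.0127, -0.505372, 0.186083)  len=0.6544
  (v26,v1,v2) [-++] → (1.0127, -0.505372, 0.186083)–(1.0127, -0.11898, 0)  len=0.4289
  (v26,v2,v27) [-+-] → (1.0127, -0.11898, 0)–(1.0127, -0.628317, -0.245273)  len=0.5653
  (v27,v2,v3) [-++] → (1.0127, -0.628317, -0.245273)–(1.0127, -1.09498, -0.47)  len=0.5180
  (v27,v3,v24) [-++] → (1.0127, -1.09498, -0.47)–(1.0127, -1.26985, -0.385785)  len=0.1941

Chained into 2 loop(s):
  loop 1: 10 segments, perimeter = 3.6053
  loop 2: 10 segments, perimeter = 3.6053
Total perimeter = 7.211


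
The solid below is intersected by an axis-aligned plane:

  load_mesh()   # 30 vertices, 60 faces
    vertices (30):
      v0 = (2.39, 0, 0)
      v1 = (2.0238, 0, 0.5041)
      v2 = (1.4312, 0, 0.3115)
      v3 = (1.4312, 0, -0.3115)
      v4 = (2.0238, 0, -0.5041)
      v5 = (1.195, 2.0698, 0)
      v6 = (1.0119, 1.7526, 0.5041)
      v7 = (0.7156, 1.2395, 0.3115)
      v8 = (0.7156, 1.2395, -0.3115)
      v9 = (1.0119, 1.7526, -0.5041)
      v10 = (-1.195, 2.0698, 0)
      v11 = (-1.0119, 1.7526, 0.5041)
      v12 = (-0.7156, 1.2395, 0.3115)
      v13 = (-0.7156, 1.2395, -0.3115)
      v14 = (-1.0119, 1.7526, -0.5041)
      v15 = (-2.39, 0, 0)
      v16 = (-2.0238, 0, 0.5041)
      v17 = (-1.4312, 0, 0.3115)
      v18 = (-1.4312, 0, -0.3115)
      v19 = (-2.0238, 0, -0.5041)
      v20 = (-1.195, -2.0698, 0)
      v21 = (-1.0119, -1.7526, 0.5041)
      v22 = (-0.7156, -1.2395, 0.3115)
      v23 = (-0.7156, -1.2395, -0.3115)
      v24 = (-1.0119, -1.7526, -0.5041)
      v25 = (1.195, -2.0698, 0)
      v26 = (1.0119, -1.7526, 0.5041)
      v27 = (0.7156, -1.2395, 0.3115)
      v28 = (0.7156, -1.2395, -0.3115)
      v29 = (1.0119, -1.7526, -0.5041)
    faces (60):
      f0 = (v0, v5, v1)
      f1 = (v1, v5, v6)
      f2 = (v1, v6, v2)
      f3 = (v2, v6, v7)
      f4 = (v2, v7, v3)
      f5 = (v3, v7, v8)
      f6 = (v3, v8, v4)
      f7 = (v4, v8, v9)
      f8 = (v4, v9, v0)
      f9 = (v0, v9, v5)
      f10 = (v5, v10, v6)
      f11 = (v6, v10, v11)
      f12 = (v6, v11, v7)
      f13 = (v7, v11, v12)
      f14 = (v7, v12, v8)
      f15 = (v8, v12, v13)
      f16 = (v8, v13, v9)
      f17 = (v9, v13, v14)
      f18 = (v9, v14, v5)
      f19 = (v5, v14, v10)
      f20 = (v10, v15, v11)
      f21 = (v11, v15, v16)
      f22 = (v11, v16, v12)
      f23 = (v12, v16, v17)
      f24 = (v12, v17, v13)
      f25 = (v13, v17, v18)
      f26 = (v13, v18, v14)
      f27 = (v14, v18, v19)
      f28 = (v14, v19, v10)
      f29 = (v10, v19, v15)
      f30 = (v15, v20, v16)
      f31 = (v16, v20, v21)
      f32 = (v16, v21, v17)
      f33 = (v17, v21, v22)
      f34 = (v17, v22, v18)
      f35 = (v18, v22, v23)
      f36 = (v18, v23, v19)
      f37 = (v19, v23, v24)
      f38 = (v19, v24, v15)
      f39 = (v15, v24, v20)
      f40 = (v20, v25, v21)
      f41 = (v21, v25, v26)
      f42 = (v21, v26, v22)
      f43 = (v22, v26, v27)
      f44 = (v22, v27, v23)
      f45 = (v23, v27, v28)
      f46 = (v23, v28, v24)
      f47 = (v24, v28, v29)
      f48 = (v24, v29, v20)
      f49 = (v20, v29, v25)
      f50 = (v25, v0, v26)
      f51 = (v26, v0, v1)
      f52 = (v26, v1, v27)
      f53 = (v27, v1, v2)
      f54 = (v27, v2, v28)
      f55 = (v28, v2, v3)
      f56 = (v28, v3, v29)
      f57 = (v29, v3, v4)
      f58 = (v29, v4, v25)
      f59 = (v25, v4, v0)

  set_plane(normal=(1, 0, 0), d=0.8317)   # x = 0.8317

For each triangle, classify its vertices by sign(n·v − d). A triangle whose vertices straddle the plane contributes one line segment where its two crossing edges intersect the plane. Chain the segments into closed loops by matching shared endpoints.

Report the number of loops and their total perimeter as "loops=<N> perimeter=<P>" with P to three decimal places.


loops=2 perimeter=6.598

Straddling triangles (24 of 60):
  (v2,v6,v7) [++-] → (0.8317, 1.44055, 0.386967)–(0.8317, 1.0384, 0.3115)  len=0.4092
  (v2,v7,v3) [+-+] → (0.8317, 1.0384, 0.3115)–(0.8317, 1.0384, 0.210424)  len=0.1011
  (v3,v7,v8) [+--] → (0.8317, 1.0384, 0.210424)–(0.8317, 1.0384, -0.3115)  len=0.5219
  (v3,v8,v4) [+-+] → (0.8317, 1.0384, -0.3115)–(0.8317, 1.1295, -0.328593)  len=0.0927
  (v4,v8,v9) [+-+] → (0.8317, 1.1295, -0.328593)–(0.8317, 1.44055, -0.386967)  len=0.3165
  (v5,v10,v6) [+-+] → (0.8317, 2.0698, 0)–(0.8317, 1.7785, 0.462939)  len=0.5470
  (v6,v10,v11) [+--] → (0.8317, 1.7785, 0.462939)–(0.8317, 1.7526, 0.5041)  len=0.0486
  (v6,v11,v7) [+--] → (0.8317, 1.7526, 0.5041)–(0.8317, 1.44055, 0.386967)  len=0.3333
  (v8,v13,v9) [--+] → (0.8317, 1.69908, -0.484009)–(0.8317, 1.44055, -0.386967)  len=0.2761
  (v9,v13,v14) [+--] → (0.8317, 1.69908, -0.484009)–(0.8317, 1.7526, -0.5041)  len=0.0572
  (v9,v14,v5) [+-+] → (0.8317, 1.7526, -0.5041)–(0.8317, 2.01758, -0.082985)  len=0.4975
  (v5,v14,v10) [+--] → (0.8317, 2.01758, -0.082985)–(0.8317, 2.0698, 0)  len=0.0980
  (v20,v25,v21) [-+-] → (0.8317, -2.0698, 0)–(0.8317, -2.01758, 0.082985)  len=0.0980
  (v21,v25,v26) [-++] → (0.8317, -2.01758, 0.082985)–(0.8317, -1.7526, 0.5041)  len=0.4975
  (v21,v26,v22) [-+-] → (0.8317, -1.7526, 0.5041)–(0.8317, -1.69908, 0.484009)  len=0.0572
  (v22,v26,v27) [-+-] → (0.8317, -1.69908, 0.484009)–(0.8317, -1.44055, 0.386967)  len=0.2761
  (v24,v28,v29) [--+] → (0.8317, -1.44055, -0.386967)–(0.8317, -1.7526, -0.5041)  len=0.3333
  (v24,v29,v20) [-+-] → (0.8317, -1.7526, -0.5041)–(0.8317, -1.7785, -0.462939)  len=0.0486
  (v20,v29,v25) [-++] → (0.8317, -1.7785, -0.462939)–(0.8317, -2.0698, 0)  len=0.5470
  (v26,v1,v27) [++-] → (0.8317, -1.1295, 0.328593)–(0.8317, -1.44055, 0.386967)  len=0.3165
  (v27,v1,v2) [-++] → (0.8317, -1.1295, 0.328593)–(0.8317, -1.0384, 0.3115)  len=0.0927
  (v27,v2,v28) [-+-] → (0.8317, -1.0384, 0.3115)–(0.8317, -1.0384, -0.210424)  len=0.5219
  (v28,v2,v3) [-++] → (0.8317, -1.0384, -0.210424)–(0.8317, -1.0384, -0.3115)  len=0.1011
  (v28,v3,v29) [-++] → (0.8317, -1.0384, -0.3115)–(0.8317, -1.44055, -0.386967)  len=0.4092

Chained into 2 loop(s):
  loop 1: 12 segments, perimeter = 3.2991
  loop 2: 12 segments, perimeter = 3.2991
Total perimeter = 6.598


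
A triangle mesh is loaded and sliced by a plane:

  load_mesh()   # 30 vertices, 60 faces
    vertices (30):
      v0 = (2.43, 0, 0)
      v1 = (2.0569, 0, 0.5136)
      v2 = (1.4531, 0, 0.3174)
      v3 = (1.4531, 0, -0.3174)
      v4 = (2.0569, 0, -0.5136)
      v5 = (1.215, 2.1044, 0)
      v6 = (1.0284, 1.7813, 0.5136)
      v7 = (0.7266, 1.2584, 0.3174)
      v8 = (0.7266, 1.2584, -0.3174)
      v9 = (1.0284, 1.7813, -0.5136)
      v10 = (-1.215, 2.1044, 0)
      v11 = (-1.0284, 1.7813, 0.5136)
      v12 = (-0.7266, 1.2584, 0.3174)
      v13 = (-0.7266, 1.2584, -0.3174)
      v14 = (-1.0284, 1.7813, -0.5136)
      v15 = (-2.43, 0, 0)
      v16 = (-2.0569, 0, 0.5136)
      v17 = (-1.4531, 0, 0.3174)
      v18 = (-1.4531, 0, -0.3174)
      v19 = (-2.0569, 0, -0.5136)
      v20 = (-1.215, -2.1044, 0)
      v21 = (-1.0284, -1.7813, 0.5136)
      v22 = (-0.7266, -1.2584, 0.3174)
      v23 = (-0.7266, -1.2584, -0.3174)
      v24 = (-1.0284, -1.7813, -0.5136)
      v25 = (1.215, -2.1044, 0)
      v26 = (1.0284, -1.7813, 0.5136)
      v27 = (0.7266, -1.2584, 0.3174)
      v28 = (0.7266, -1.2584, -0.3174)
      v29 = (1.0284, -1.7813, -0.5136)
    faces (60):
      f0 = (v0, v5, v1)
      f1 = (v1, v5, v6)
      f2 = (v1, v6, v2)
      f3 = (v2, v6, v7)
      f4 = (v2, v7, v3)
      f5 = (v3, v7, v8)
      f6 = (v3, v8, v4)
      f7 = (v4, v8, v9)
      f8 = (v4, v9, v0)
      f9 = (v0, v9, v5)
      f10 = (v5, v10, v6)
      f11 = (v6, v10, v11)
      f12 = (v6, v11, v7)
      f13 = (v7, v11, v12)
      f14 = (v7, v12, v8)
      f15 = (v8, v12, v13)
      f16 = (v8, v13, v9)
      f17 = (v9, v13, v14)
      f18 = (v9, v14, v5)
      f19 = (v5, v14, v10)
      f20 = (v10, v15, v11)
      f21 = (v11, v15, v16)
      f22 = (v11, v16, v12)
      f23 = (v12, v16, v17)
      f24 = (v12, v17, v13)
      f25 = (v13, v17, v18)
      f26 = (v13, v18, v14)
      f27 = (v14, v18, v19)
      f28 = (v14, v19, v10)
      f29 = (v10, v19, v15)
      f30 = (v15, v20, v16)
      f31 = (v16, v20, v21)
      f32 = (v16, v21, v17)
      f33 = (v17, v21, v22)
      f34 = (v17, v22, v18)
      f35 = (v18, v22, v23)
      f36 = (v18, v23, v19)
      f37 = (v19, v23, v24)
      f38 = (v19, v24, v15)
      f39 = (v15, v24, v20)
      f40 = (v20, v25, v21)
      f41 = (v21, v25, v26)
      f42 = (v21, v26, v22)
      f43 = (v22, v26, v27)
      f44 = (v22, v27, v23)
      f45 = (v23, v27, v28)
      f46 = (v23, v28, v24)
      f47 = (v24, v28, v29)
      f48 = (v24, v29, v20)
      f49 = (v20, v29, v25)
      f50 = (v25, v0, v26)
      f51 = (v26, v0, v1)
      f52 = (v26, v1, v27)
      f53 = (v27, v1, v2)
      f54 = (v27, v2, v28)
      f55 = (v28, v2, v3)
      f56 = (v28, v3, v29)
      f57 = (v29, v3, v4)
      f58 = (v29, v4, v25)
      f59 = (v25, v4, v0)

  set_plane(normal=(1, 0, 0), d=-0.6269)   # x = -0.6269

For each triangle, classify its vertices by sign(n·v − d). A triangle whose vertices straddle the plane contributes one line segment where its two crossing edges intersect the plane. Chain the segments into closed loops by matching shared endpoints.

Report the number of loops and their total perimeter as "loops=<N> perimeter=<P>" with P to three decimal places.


loops=2 perimeter=5.931

Straddling triangles (20 of 60):
  (v5,v10,v6) [+-+] → (-0.6269, 2.1044, 0)–(-0.6269, 2.0197, 0.134639)  len=0.1591
  (v6,v10,v11) [+--] → (-0.6269, 2.0197, 0.134639)–(-0.6269, 1.7813, 0.5136)  len=0.4477
  (v6,v11,v7) [+-+] → (-0.6269, 1.7813, 0.5136)–(-0.6269, 1.66167, 0.468714)  len=0.1278
  (v7,v11,v12) [+--] → (-0.6269, 1.66167, 0.468714)–(-0.6269, 1.2584, 0.3174)  len=0.4307
  (v7,v12,v8) [+-+] → (-0.6269, 1.2584, 0.3174)–(-0.6269, 1.2584, 0.273848)  len=0.0436
  (v8,v12,v13) [+--] → (-0.6269, 1.2584, 0.273848)–(-0.6269, 1.2584, -0.3174)  len=0.5912
  (v8,v13,v9) [+-+] → (-0.6269, 1.2584, -0.3174)–(-0.6269, 1.28811, -0.328546)  len=0.0317
  (v9,v13,v14) [+--] → (-0.6269, 1.28811, -0.328546)–(-0.6269, 1.7813, -0.5136)  len=0.5268
  (v9,v14,v5) [+-+] → (-0.6269, 1.7813, -0.5136)–(-0.6269, 1.83913, -0.421681)  len=0.1086
  (v5,v14,v10) [+--] → (-0.6269, 1.83913, -0.421681)–(-0.6269, 2.1044, 0)  len=0.4982
  (v20,v25,v21) [-+-] → (-0.6269, -2.1044, 0)–(-0.6269, -1.83913, 0.421681)  len=0.4982
  (v21,v25,v26) [-++] → (-0.6269, -1.83913, 0.421681)–(-0.6269, -1.7813, 0.5136)  len=0.1086
  (v21,v26,v22) [-+-] → (-0.6269, -1.7813, 0.5136)–(-0.6269, -1.28811, 0.328546)  len=0.5268
  (v22,v26,v27) [-++] → (-0.6269, -1.28811, 0.328546)–(-0.6269, -1.2584, 0.3174)  len=0.0317
  (v22,v27,v23) [-+-] → (-0.6269, -1.2584, 0.3174)–(-0.6269, -1.2584, -0.273848)  len=0.5912
  (v23,v27,v28) [-++] → (-0.6269, -1.2584, -0.273848)–(-0.6269, -1.2584, -0.3174)  len=0.0436
  (v23,v28,v24) [-+-] → (-0.6269, -1.2584, -0.3174)–(-0.6269, -1.66167, -0.468714)  len=0.4307
  (v24,v28,v29) [-++] → (-0.6269, -1.66167, -0.468714)–(-0.6269, -1.7813, -0.5136)  len=0.1278
  (v24,v29,v20) [-+-] → (-0.6269, -1.7813, -0.5136)–(-0.6269, -2.0197, -0.134639)  len=0.4477
  (v20,v29,v25) [-++] → (-0.6269, -2.0197, -0.134639)–(-0.6269, -2.1044, 0)  len=0.1591

Chained into 2 loop(s):
  loop 1: 10 segments, perimeter = 2.9653
  loop 2: 10 segments, perimeter = 2.9653
Total perimeter = 5.931


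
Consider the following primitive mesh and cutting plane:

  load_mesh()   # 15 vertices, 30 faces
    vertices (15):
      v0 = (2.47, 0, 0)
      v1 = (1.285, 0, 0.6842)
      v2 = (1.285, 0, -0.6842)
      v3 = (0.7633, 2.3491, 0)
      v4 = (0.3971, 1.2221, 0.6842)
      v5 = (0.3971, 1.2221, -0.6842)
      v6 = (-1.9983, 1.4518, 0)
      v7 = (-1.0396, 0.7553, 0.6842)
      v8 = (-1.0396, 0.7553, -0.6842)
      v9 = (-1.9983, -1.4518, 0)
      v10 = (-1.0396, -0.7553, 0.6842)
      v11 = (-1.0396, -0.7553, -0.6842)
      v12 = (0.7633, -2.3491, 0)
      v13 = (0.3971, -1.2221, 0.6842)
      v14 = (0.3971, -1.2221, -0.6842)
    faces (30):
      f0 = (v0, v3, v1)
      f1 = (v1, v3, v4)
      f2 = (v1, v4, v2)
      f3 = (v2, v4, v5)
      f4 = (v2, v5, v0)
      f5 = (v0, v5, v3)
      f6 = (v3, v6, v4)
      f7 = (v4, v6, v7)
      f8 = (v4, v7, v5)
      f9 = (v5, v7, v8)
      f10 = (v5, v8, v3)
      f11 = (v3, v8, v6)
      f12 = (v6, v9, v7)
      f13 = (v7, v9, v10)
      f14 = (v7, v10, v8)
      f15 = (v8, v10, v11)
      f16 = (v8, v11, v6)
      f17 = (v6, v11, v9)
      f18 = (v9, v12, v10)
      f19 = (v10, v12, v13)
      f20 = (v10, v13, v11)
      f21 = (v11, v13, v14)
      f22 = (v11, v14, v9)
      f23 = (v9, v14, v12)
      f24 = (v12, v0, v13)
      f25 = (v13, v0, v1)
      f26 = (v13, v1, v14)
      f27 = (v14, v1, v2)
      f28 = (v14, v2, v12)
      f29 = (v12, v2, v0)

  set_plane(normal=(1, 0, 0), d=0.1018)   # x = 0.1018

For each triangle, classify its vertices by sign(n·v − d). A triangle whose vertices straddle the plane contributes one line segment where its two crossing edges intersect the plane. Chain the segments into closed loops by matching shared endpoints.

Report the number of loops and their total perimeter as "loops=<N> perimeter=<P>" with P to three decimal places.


loops=2 perimeter=7.610

Straddling triangles (12 of 30):
  (v3,v6,v4) [+-+] → (0.1018, 2.13417, 0)–(0.1018, 1.25042, 0.599853)  len=1.0681
  (v4,v6,v7) [+--] → (0.1018, 1.25042, 0.599853)–(0.1018, 1.12615, 0.6842)  len=0.1502
  (v4,v7,v5) [+-+] → (0.1018, 1.12615, 0.6842)–(0.1018, 1.12615, -0.402938)  len=1.0871
  (v5,v7,v8) [+--] → (0.1018, 1.12615, -0.402938)–(0.1018, 1.12615, -0.6842)  len=0.2813
  (v5,v8,v3) [+-+] → (0.1018, 1.12615, -0.6842)–(0.1018, 1.76432, -0.251039)  len=0.7713
  (v3,v8,v6) [+--] → (0.1018, 1.76432, -0.251039)–(0.1018, 2.13417, 0)  len=0.4470
  (v9,v12,v10) [-+-] → (0.1018, -2.13417, 0)–(0.1018, -1.76432, 0.251039)  len=0.4470
  (v10,v12,v13) [-++] → (0.1018, -1.76432, 0.251039)–(0.1018, -1.12615, 0.6842)  len=0.7713
  (v10,v13,v11) [-+-] → (0.1018, -1.12615, 0.6842)–(0.1018, -1.12615, 0.402938)  len=0.2813
  (v11,v13,v14) [-++] → (0.1018, -1.12615, 0.402938)–(0.1018, -1.12615, -0.6842)  len=1.0871
  (v11,v14,v9) [-+-] → (0.1018, -1.12615, -0.6842)–(0.1018, -1.25042, -0.599853)  len=0.1502
  (v9,v14,v12) [-++] → (0.1018, -1.25042, -0.599853)–(0.1018, -2.13417, 0)  len=1.0681

Chained into 2 loop(s):
  loop 1: 6 segments, perimeter = 3.8050
  loop 2: 6 segments, perimeter = 3.8050
Total perimeter = 7.610


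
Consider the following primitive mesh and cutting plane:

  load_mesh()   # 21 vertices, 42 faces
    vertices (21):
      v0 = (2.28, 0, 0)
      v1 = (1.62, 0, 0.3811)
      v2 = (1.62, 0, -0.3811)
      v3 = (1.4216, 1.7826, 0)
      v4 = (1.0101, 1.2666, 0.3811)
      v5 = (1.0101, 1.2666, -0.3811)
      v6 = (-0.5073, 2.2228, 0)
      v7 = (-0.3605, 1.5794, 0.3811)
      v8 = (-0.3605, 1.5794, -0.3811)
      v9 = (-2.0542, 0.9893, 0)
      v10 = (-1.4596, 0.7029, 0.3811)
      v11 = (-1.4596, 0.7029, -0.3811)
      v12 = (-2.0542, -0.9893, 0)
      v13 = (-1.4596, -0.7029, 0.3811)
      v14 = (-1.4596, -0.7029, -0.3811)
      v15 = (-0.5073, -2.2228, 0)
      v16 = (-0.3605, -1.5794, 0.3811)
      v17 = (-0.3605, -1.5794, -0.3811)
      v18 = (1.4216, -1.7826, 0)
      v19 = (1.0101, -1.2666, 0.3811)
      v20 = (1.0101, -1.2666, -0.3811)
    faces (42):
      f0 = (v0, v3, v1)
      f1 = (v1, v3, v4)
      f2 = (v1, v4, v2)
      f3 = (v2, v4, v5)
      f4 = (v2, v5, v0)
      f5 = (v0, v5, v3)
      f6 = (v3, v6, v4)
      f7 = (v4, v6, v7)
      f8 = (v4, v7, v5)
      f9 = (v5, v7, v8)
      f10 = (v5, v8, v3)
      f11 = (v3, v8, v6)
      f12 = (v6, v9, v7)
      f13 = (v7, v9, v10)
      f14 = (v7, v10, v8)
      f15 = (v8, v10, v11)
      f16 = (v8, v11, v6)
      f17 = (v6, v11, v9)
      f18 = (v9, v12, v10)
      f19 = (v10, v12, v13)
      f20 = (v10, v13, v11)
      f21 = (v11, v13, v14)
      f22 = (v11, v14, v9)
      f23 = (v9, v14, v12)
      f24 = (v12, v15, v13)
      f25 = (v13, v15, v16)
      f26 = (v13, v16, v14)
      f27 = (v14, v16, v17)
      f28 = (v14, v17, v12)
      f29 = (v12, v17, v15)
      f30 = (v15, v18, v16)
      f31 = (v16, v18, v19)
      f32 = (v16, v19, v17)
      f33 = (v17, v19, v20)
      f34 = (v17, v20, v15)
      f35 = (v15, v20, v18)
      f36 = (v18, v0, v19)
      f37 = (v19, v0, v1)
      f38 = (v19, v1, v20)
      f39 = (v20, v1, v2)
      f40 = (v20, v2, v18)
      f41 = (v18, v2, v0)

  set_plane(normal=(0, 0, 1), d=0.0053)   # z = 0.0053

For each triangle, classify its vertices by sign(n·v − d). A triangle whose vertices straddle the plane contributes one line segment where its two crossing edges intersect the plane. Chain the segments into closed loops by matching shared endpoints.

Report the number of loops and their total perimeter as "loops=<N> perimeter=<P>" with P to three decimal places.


Straddling triangles (28 of 42):
  (v0,v3,v1) [--+] → (1.42436, 1.75781, 0.0053)–(2.27082, 0, 0.0053)  len=1.9510
  (v1,v3,v4) [+-+] → (1.42436, 1.75781, 0.0053)–(1.41588, 1.77542, 0.0053)  len=0.0196
  (v1,v4,v2) [++-] → (1.31081, 0.642107, 0.0053)–(1.62, 0, 0.0053)  len=0.7127
  (v2,v4,v5) [-+-] → (1.31081, 0.642107, 0.0053)–(1.0101, 1.2666, 0.0053)  len=0.6931
  (v3,v6,v4) [--+] → (-0.486197, 2.2095, 0.0053)–(1.41588, 1.77542, 0.0053)  len=1.9510
  (v4,v6,v7) [+-+] → (-0.486197, 2.2095, 0.0053)–(-0.505258, 2.21385, 0.0053)  len=0.0196
  (v4,v7,v5) [++-] → (0.315269, 1.42518, 0.0053)–(1.0101, 1.2666, 0.0053)  len=0.7127
  (v5,v7,v8) [-+-] → (0.315269, 1.42518, 0.0053)–(-0.3605, 1.5794, 0.0053)  len=0.6931
  (v6,v9,v7) [--+] → (-2.03065, 0.997507, 0.0053)–(-0.505258, 2.21385, 0.0053)  len=1.9510
  (v7,v9,v10) [+-+] → (-2.03065, 0.997507, 0.0053)–(-2.04593, 0.985317, 0.0053)  len=0.0196
  (v7,v10,v8) [++-] → (-0.917693, 1.13506, 0.0053)–(-0.3605, 1.5794, 0.0053)  len=0.7127
  (v8,v10,v11) [-+-] → (-0.917693, 1.13506, 0.0053)–(-1.4596, 0.7029, 0.0053)  len=0.6931
  (v9,v12,v10) [--+] → (-2.04593, -0.965766, 0.0053)–(-2.04593, 0.985317, 0.0053)  len=1.9511
  (v10,v12,v13) [+-+] → (-2.04593, -0.965766, 0.0053)–(-2.04593, -0.985317, 0.0053)  len=0.0196
  (v10,v13,v11) [++-] → (-1.4596, -0.00977531, 0.0053)–(-1.4596, 0.7029, 0.0053)  len=0.7127
  (v11,v13,v14) [-+-] → (-1.4596, -0.00977531, 0.0053)–(-1.4596, -0.7029, 0.0053)  len=0.6931
  (v12,v15,v13) [--+] → (-0.520544, -2.20166, 0.0053)–(-2.04593, -0.985317, 0.0053)  len=1.9510
  (v13,v15,v16) [+-+] → (-0.520544, -2.20166, 0.0053)–(-0.505258, -2.21385, 0.0053)  len=0.0196
  (v13,v16,v14) [++-] → (-0.902407, -1.14724, 0.0053)–(-1.4596, -0.7029, 0.0053)  len=0.7127
  (v14,v16,v17) [-+-] → (-0.902407, -1.14724, 0.0053)–(-0.3605, -1.5794, 0.0053)  len=0.6931
  (v15,v18,v16) [--+] → (1.39682, -1.77977, 0.0053)–(-0.505258, -2.21385, 0.0053)  len=1.9510
  (v16,v18,v19) [+-+] → (1.39682, -1.77977, 0.0053)–(1.41588, -1.77542, 0.0053)  len=0.0196
  (v16,v19,v17) [++-] → (0.334331, -1.42082, 0.0053)–(-0.3605, -1.5794, 0.0053)  len=0.7127
  (v17,v19,v20) [-+-] → (0.334331, -1.42082, 0.0053)–(1.0101, -1.2666, 0.0053)  len=0.6931
  (v18,v0,v19) [--+] → (2.26234, -0.0176147, 0.0053)–(1.41588, -1.77542, 0.0053)  len=1.9510
  (v19,v0,v1) [+-+] → (2.26234, -0.0176147, 0.0053)–(2.27082, 0, 0.0053)  len=0.0196
  (v19,v1,v20) [++-] → (1.31929, -0.624493, 0.0053)–(1.0101, -1.2666, 0.0053)  len=0.7127
  (v20,v1,v2) [-+-] → (1.31929, -0.624493, 0.0053)–(1.62, 0, 0.0053)  len=0.6931

Chained into 2 loop(s):
  loop 1: 14 segments, perimeter = 13.7938
  loop 2: 14 segments, perimeter = 9.8407
Total perimeter = 23.635

loops=2 perimeter=23.635


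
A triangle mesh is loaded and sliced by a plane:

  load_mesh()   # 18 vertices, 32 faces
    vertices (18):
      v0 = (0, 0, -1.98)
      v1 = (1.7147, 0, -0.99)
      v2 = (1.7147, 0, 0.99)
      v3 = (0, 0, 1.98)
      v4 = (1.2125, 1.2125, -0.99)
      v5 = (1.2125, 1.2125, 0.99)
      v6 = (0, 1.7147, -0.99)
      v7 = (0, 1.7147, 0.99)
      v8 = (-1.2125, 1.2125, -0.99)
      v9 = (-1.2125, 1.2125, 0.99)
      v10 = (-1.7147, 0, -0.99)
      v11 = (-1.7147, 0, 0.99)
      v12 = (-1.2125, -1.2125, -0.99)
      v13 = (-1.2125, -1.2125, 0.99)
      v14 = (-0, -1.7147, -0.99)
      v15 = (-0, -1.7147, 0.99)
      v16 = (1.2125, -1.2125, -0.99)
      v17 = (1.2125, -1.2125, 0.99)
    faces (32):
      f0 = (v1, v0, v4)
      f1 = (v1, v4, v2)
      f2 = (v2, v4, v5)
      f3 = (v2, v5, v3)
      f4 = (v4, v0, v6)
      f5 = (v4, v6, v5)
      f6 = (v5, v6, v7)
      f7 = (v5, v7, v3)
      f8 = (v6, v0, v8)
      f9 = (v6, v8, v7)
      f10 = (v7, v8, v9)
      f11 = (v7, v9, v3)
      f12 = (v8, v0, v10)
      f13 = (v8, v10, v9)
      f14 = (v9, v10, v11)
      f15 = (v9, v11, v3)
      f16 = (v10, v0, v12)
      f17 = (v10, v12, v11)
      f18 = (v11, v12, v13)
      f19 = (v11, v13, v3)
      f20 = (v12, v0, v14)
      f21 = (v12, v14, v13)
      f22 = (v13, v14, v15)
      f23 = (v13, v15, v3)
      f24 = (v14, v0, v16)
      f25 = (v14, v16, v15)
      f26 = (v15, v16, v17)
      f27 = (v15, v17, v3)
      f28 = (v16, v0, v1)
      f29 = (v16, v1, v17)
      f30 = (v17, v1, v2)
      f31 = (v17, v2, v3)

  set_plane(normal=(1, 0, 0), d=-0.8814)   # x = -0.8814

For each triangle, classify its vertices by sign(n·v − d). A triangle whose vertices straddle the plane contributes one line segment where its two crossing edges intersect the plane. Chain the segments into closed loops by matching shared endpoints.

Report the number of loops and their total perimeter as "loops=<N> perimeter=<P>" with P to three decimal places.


loops=1 perimeter=9.748

Straddling triangles (12 of 32):
  (v6,v0,v8) [++-] → (-0.8814, 0.8814, -1.26034)–(-0.8814, 1.34964, -0.99)  len=0.5407
  (v6,v8,v7) [+-+] → (-0.8814, 1.34964, -0.99)–(-0.8814, 1.34964, -0.449317)  len=0.5407
  (v7,v8,v9) [+--] → (-0.8814, 1.34964, -0.449317)–(-0.8814, 1.34964, 0.99)  len=1.4393
  (v7,v9,v3) [+-+] → (-0.8814, 1.34964, 0.99)–(-0.8814, 0.8814, 1.26034)  len=0.5407
  (v8,v0,v10) [-+-] → (-0.8814, 0.8814, -1.26034)–(-0.8814, 0, -1.47111)  len=0.9063
  (v9,v11,v3) [--+] → (-0.8814, 0, 1.47111)–(-0.8814, 0.8814, 1.26034)  len=0.9063
  (v10,v0,v12) [-+-] → (-0.8814, 0, -1.47111)–(-0.8814, -0.8814, -1.26034)  len=0.9063
  (v11,v13,v3) [--+] → (-0.8814, -0.8814, 1.26034)–(-0.8814, 0, 1.47111)  len=0.9063
  (v12,v0,v14) [-++] → (-0.8814, -0.8814, -1.26034)–(-0.8814, -1.34964, -0.99)  len=0.5407
  (v12,v14,v13) [-+-] → (-0.8814, -1.34964, -0.99)–(-0.8814, -1.34964, 0.449317)  len=1.4393
  (v13,v14,v15) [-++] → (-0.8814, -1.34964, 0.449317)–(-0.8814, -1.34964, 0.99)  len=0.5407
  (v13,v15,v3) [-++] → (-0.8814, -1.34964, 0.99)–(-0.8814, -0.8814, 1.26034)  len=0.5407

Chained into 1 loop(s):
  loop 1: 12 segments, perimeter = 9.7477
Total perimeter = 9.748


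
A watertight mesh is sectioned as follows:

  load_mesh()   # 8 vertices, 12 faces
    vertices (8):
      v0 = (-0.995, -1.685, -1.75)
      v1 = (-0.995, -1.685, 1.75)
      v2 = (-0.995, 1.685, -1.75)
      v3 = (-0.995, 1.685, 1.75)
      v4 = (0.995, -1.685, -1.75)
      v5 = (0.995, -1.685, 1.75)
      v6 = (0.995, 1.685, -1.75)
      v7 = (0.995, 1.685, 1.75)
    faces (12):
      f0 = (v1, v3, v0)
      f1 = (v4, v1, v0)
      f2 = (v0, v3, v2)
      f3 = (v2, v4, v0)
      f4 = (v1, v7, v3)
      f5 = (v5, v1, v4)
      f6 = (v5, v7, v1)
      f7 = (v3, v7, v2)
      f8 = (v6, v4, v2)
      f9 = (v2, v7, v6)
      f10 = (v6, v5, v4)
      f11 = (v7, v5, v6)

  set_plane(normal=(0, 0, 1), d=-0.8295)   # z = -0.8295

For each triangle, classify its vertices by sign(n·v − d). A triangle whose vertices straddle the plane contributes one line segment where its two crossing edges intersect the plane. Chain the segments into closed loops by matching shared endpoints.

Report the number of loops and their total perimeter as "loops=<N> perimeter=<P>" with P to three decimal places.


Straddling triangles (8 of 12):
  (v1,v3,v0) [++-] → (-0.995, -0.79869, -0.8295)–(-0.995, -1.685, -0.8295)  len=0.8863
  (v4,v1,v0) [-+-] → (0.47163, -1.685, -0.8295)–(-0.995, -1.685, -0.8295)  len=1.4666
  (v0,v3,v2) [-+-] → (-0.995, -0.79869, -0.8295)–(-0.995, 1.685, -0.8295)  len=2.4837
  (v5,v1,v4) [++-] → (0.47163, -1.685, -0.8295)–(0.995, -1.685, -0.8295)  len=0.5234
  (v3,v7,v2) [++-] → (-0.47163, 1.685, -0.8295)–(-0.995, 1.685, -0.8295)  len=0.5234
  (v2,v7,v6) [-+-] → (-0.47163, 1.685, -0.8295)–(0.995, 1.685, -0.8295)  len=1.4666
  (v6,v5,v4) [-+-] → (0.995, 0.79869, -0.8295)–(0.995, -1.685, -0.8295)  len=2.4837
  (v7,v5,v6) [++-] → (0.995, 0.79869, -0.8295)–(0.995, 1.685, -0.8295)  len=0.8863

Chained into 1 loop(s):
  loop 1: 8 segments, perimeter = 10.7200
Total perimeter = 10.720

loops=1 perimeter=10.720


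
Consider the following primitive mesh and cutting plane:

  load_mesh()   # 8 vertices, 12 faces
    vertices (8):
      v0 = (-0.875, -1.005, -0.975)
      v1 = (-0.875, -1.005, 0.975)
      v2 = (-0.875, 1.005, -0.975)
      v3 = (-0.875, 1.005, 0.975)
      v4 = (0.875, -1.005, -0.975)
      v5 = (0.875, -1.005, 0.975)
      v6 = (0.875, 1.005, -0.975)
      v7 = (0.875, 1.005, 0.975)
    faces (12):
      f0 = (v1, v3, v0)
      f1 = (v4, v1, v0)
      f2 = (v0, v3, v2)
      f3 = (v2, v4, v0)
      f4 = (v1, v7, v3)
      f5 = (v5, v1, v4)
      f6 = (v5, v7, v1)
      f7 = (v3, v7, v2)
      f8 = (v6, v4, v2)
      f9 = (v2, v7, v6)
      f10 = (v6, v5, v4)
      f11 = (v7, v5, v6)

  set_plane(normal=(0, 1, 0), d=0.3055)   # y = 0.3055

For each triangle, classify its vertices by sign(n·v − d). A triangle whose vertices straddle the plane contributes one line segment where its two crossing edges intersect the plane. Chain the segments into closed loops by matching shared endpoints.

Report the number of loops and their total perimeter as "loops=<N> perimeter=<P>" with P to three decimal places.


Straddling triangles (8 of 12):
  (v1,v3,v0) [-+-] → (-0.875, 0.3055, 0.975)–(-0.875, 0.3055, 0.296381)  len=0.6786
  (v0,v3,v2) [-++] → (-0.875, 0.3055, 0.296381)–(-0.875, 0.3055, -0.975)  len=1.2714
  (v2,v4,v0) [+--] → (-0.265983, 0.3055, -0.975)–(-0.875, 0.3055, -0.975)  len=0.6090
  (v1,v7,v3) [-++] → (0.265983, 0.3055, 0.975)–(-0.875, 0.3055, 0.975)  len=1.1410
  (v5,v7,v1) [-+-] → (0.875, 0.3055, 0.975)–(0.265983, 0.3055, 0.975)  len=0.6090
  (v6,v4,v2) [+-+] → (0.875, 0.3055, -0.975)–(-0.265983, 0.3055, -0.975)  len=1.1410
  (v6,v5,v4) [+--] → (0.875, 0.3055, -0.296381)–(0.875, 0.3055, -0.975)  len=0.6786
  (v7,v5,v6) [+-+] → (0.875, 0.3055, 0.975)–(0.875, 0.3055, -0.296381)  len=1.2714

Chained into 1 loop(s):
  loop 1: 8 segments, perimeter = 7.4000
Total perimeter = 7.400

loops=1 perimeter=7.400


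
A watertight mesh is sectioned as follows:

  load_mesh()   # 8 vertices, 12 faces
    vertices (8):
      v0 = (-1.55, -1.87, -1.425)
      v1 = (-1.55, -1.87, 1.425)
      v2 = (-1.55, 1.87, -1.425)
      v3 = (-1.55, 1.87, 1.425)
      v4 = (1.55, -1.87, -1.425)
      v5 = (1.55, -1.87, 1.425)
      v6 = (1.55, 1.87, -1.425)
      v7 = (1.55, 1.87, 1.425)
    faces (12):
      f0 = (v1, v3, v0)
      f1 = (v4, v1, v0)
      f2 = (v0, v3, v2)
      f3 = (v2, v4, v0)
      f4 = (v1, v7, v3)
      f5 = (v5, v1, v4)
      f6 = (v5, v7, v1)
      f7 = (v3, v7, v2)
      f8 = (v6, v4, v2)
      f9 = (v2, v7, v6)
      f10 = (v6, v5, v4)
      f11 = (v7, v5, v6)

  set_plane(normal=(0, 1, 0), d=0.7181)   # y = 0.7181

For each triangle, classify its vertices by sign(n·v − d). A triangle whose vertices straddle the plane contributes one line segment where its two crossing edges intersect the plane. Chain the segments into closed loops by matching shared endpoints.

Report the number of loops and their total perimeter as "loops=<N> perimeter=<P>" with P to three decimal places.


Straddling triangles (8 of 12):
  (v1,v3,v0) [-+-] → (-1.55, 0.7181, 1.425)–(-1.55, 0.7181, 0.547215)  len=0.8778
  (v0,v3,v2) [-++] → (-1.55, 0.7181, 0.547215)–(-1.55, 0.7181, -1.425)  len=1.9722
  (v2,v4,v0) [+--] → (-0.595217, 0.7181, -1.425)–(-1.55, 0.7181, -1.425)  len=0.9548
  (v1,v7,v3) [-++] → (0.595217, 0.7181, 1.425)–(-1.55, 0.7181, 1.425)  len=2.1452
  (v5,v7,v1) [-+-] → (1.55, 0.7181, 1.425)–(0.595217, 0.7181, 1.425)  len=0.9548
  (v6,v4,v2) [+-+] → (1.55, 0.7181, -1.425)–(-0.595217, 0.7181, -1.425)  len=2.1452
  (v6,v5,v4) [+--] → (1.55, 0.7181, -0.547215)–(1.55, 0.7181, -1.425)  len=0.8778
  (v7,v5,v6) [+-+] → (1.55, 0.7181, 1.425)–(1.55, 0.7181, -0.547215)  len=1.9722

Chained into 1 loop(s):
  loop 1: 8 segments, perimeter = 11.9000
Total perimeter = 11.900

loops=1 perimeter=11.900


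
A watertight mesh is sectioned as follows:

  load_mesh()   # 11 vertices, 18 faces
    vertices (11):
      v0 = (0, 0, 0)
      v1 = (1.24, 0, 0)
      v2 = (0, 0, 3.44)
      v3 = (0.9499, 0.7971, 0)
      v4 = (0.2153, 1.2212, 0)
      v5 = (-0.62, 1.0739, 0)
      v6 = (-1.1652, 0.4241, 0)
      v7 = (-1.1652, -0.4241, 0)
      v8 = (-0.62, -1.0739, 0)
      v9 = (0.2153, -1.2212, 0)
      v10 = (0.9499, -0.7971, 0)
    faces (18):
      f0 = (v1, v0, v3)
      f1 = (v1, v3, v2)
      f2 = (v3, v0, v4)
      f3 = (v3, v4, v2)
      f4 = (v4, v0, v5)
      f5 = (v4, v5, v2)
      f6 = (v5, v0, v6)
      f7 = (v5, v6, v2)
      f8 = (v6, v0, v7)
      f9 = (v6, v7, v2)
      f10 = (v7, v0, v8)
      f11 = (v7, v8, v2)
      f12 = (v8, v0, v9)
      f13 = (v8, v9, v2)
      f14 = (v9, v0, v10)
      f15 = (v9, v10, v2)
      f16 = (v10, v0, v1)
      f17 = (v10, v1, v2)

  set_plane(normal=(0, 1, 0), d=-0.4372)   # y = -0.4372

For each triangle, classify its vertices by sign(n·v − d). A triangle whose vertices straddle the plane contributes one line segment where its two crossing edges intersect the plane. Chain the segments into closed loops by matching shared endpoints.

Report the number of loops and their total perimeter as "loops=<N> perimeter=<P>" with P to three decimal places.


Straddling triangles (8 of 18):
  (v7,v0,v8) [++-] → (-0.252411, -0.4372, 0)–(-1.15421, -0.4372, 0)  len=0.9018
  (v7,v8,v2) [+-+] → (-1.15421, -0.4372, 0)–(-0.252411, -0.4372, 2.03953)  len=2.2300
  (v8,v0,v9) [-+-] → (-0.252411, -0.4372, 0)–(0.0770792, -0.4372, 0)  len=0.3295
  (v8,v9,v2) [--+] → (0.0770792, -0.4372, 2.20845)–(-0.252411, -0.4372, 2.03953)  len=0.3703
  (v9,v0,v10) [-+-] → (0.0770792, -0.4372, 0)–(0.521009, -0.4372, 0)  len=0.4439
  (v9,v10,v2) [--+] → (0.521009, -0.4372, 1.5532)–(0.0770792, -0.4372, 2.20845)  len=0.7915
  (v10,v0,v1) [-++] → (0.521009, -0.4372, 0)–(1.08088, -0.4372, 0)  len=0.5599
  (v10,v1,v2) [-++] → (1.08088, -0.4372, 0)–(0.521009, -0.4372, 1.5532)  len=1.6510

Chained into 1 loop(s):
  loop 1: 8 segments, perimeter = 7.2779
Total perimeter = 7.278

loops=1 perimeter=7.278


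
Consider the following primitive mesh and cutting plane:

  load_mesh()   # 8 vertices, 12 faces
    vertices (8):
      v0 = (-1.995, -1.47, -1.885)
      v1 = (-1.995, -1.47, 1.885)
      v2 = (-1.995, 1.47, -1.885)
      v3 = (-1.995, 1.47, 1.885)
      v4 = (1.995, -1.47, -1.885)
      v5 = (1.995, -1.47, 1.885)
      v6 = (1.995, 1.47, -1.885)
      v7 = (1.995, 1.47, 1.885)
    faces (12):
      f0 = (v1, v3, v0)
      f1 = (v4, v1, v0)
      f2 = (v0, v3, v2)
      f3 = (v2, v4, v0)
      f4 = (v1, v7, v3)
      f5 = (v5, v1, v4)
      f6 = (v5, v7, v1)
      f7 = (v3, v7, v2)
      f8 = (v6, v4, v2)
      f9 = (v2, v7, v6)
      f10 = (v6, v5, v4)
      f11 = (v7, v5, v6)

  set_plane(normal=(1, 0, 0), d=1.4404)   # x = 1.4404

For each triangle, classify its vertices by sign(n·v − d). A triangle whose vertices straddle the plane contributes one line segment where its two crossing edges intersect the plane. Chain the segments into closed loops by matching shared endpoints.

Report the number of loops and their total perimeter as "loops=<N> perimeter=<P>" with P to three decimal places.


loops=1 perimeter=13.420

Straddling triangles (8 of 12):
  (v4,v1,v0) [+--] → (1.4404, -1.47, -1.36098)–(1.4404, -1.47, -1.885)  len=0.5240
  (v2,v4,v0) [-+-] → (1.4404, -1.06135, -1.885)–(1.4404, -1.47, -1.885)  len=0.4087
  (v1,v7,v3) [-+-] → (1.4404, 1.06135, 1.885)–(1.4404, 1.47, 1.885)  len=0.4087
  (v5,v1,v4) [+-+] → (1.4404, -1.47, 1.885)–(1.4404, -1.47, -1.36098)  len=3.2460
  (v5,v7,v1) [++-] → (1.4404, 1.06135, 1.885)–(1.4404, -1.47, 1.885)  len=2.5313
  (v3,v7,v2) [-+-] → (1.4404, 1.47, 1.885)–(1.4404, 1.47, 1.36098)  len=0.5240
  (v6,v4,v2) [++-] → (1.4404, -1.06135, -1.885)–(1.4404, 1.47, -1.885)  len=2.5313
  (v2,v7,v6) [-++] → (1.4404, 1.47, 1.36098)–(1.4404, 1.47, -1.885)  len=3.2460

Chained into 1 loop(s):
  loop 1: 8 segments, perimeter = 13.4200
Total perimeter = 13.420


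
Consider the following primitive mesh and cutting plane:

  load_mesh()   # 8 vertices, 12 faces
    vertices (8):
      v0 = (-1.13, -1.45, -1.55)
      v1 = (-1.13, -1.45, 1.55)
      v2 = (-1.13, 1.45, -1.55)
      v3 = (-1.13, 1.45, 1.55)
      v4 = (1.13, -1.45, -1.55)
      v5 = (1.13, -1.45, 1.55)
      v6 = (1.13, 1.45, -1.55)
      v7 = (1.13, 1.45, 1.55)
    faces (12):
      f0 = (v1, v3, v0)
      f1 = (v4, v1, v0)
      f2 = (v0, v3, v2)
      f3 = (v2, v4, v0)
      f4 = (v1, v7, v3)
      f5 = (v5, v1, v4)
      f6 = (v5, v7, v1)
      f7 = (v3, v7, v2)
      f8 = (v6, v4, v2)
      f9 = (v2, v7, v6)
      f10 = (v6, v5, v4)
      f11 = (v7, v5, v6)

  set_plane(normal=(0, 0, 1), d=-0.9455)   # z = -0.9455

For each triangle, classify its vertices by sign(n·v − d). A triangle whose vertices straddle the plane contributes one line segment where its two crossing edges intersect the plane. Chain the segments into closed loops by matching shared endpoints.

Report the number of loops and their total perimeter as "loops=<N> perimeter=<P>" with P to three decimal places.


Straddling triangles (8 of 12):
  (v1,v3,v0) [++-] → (-1.13, -0.8845, -0.9455)–(-1.13, -1.45, -0.9455)  len=0.5655
  (v4,v1,v0) [-+-] → (0.6893, -1.45, -0.9455)–(-1.13, -1.45, -0.9455)  len=1.8193
  (v0,v3,v2) [-+-] → (-1.13, -0.8845, -0.9455)–(-1.13, 1.45, -0.9455)  len=2.3345
  (v5,v1,v4) [++-] → (0.6893, -1.45, -0.9455)–(1.13, -1.45, -0.9455)  len=0.4407
  (v3,v7,v2) [++-] → (-0.6893, 1.45, -0.9455)–(-1.13, 1.45, -0.9455)  len=0.4407
  (v2,v7,v6) [-+-] → (-0.6893, 1.45, -0.9455)–(1.13, 1.45, -0.9455)  len=1.8193
  (v6,v5,v4) [-+-] → (1.13, 0.8845, -0.9455)–(1.13, -1.45, -0.9455)  len=2.3345
  (v7,v5,v6) [++-] → (1.13, 0.8845, -0.9455)–(1.13, 1.45, -0.9455)  len=0.5655

Chained into 1 loop(s):
  loop 1: 8 segments, perimeter = 10.3200
Total perimeter = 10.320

loops=1 perimeter=10.320


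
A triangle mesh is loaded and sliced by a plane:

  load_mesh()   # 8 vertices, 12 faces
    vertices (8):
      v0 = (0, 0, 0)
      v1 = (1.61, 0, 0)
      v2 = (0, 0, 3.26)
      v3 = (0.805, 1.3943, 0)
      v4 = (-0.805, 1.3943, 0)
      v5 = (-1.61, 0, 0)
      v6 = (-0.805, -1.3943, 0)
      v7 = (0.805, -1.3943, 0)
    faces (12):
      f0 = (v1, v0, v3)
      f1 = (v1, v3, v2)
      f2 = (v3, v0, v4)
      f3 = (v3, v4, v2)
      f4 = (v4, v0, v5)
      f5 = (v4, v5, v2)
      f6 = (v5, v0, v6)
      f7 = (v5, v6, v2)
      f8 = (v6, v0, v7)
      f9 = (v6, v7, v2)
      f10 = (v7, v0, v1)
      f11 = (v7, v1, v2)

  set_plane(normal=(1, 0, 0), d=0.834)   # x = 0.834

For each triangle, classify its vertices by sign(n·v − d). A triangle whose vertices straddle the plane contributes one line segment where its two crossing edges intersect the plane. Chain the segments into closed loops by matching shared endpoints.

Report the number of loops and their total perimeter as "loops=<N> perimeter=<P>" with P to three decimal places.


loops=1 perimeter=6.824

Straddling triangles (4 of 12):
  (v1,v0,v3) [+--] → (0.834, 0, 0)–(0.834, 1.34407, 0)  len=1.3441
  (v1,v3,v2) [+--] → (0.834, 1.34407, 0)–(0.834, 0, 1.57128)  len=2.0677
  (v7,v0,v1) [--+] → (0.834, 0, 0)–(0.834, -1.34407, 0)  len=1.3441
  (v7,v1,v2) [-+-] → (0.834, -1.34407, 0)–(0.834, 0, 1.57128)  len=2.0677

Chained into 1 loop(s):
  loop 1: 4 segments, perimeter = 6.8236
Total perimeter = 6.824
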